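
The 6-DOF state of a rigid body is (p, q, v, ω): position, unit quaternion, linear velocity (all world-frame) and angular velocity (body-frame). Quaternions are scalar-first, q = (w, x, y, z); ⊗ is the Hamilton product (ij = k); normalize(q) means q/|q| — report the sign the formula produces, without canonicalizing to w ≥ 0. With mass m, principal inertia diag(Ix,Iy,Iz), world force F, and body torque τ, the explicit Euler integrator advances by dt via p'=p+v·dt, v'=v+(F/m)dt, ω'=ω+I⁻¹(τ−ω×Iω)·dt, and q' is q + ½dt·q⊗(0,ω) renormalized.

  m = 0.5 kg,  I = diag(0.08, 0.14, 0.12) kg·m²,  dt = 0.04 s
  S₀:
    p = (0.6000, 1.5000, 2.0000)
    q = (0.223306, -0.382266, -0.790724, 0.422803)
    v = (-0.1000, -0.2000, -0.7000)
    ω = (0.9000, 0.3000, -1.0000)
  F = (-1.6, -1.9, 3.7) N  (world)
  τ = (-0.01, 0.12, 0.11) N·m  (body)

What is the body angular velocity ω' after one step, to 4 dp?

(τ − ω×Iω)/I = (-0.2000, 0.6000, 0.7817)
ω + α·dt = (0.8920, 0.3240, -0.9687)

ω' = (0.8920, 0.3240, -0.9687)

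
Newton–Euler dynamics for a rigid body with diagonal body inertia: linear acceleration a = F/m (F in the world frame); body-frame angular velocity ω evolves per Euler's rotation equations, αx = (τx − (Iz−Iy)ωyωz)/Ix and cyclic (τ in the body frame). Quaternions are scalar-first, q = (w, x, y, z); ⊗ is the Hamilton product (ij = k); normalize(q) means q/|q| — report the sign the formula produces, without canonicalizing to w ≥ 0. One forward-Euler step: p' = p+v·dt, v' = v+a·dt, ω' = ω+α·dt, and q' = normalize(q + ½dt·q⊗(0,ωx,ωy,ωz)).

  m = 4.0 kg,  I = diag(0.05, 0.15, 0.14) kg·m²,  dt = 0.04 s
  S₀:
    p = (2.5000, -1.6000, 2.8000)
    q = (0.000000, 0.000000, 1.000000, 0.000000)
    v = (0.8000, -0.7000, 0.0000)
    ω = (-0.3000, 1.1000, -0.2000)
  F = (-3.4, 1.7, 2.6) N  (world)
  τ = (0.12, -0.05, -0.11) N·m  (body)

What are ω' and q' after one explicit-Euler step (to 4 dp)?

ω' = (-0.2058, 1.0881, -0.2220)
q' = (-0.0220, -0.0040, 0.9997, 0.0060)

ω×(Iω) gyroscopic = (0.0022, -0.0054, -0.0330)
angular accel α = (2.3560, -0.2973, -0.5500)
new body rate ω' = (-0.2058, 1.0881, -0.2220)
Hamilton product q⊗(0,ω) = (-1.1000000, -0.2000000, 0.0000000, 0.3000000)
updated quaternion q' = (-0.0220, -0.0040, 0.9997, 0.0060)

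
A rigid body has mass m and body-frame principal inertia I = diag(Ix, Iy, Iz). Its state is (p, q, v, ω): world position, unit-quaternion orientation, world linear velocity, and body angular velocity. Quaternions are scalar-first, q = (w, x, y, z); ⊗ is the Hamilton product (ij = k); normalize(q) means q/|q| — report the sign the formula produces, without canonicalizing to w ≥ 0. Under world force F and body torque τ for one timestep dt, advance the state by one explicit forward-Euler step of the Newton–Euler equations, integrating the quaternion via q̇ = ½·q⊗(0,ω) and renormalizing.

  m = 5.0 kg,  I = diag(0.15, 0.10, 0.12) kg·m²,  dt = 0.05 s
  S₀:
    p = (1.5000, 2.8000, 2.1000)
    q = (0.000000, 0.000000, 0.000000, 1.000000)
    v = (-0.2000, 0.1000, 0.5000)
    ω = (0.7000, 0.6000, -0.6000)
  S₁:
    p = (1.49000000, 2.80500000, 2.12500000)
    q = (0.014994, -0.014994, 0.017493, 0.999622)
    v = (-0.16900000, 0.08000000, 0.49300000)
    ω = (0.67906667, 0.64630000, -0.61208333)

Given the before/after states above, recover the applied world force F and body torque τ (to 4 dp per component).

F = (3.1000, -2.0000, -0.7000)
τ = (-0.0700, 0.0800, -0.0500)

velocity change Δv = (0.03100000, -0.02000000, -0.00700000)
applied force F = (3.1000, -2.0000, -0.7000)
ω₁ − ω₀ = (-0.02093333, 0.04630000, -0.01208333)
τ = I·(Δω/dt) + ω₀×(Iω₀) = (-0.0700, 0.0800, -0.0500)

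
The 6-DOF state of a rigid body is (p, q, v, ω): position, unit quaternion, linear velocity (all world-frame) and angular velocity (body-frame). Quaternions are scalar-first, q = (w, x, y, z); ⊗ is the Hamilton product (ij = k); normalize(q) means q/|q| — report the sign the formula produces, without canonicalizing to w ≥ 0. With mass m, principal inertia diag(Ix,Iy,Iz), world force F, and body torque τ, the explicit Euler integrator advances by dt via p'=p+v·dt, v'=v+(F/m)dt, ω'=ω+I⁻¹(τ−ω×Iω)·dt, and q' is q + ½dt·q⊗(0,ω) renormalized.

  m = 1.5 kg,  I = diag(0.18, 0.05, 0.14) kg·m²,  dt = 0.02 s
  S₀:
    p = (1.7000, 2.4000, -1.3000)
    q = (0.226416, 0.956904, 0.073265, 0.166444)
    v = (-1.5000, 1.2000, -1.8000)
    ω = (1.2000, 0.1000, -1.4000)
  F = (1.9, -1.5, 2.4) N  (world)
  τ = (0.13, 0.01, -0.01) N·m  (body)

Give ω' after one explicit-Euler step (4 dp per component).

angular accel α = (0.7922, 1.5440, 0.0400)
ω + α·dt = (1.2158, 0.1309, -1.3992)

ω' = (1.2158, 0.1309, -1.3992)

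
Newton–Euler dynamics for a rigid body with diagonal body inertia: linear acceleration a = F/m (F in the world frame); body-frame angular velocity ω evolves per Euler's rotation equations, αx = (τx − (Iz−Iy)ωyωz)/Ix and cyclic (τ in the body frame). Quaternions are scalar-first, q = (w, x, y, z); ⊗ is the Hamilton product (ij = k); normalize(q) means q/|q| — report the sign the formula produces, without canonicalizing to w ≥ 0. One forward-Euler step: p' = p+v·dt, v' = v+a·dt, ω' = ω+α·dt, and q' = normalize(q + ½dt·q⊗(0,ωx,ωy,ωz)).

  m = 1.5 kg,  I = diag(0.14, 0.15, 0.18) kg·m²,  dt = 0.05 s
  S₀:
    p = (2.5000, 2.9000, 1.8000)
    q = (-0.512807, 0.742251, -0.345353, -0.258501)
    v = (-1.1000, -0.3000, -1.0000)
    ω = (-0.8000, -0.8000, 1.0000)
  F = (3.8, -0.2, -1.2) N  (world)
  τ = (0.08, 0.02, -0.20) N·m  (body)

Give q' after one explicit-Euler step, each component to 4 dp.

q' = (-0.4981, 0.7382, -0.3482, -0.2929)

2q̇ = q⊗(0,ω) = (0.5760194, -0.1419082, -0.1252046, -1.3828902)
updated quaternion q' = (-0.4981, 0.7382, -0.3482, -0.2929)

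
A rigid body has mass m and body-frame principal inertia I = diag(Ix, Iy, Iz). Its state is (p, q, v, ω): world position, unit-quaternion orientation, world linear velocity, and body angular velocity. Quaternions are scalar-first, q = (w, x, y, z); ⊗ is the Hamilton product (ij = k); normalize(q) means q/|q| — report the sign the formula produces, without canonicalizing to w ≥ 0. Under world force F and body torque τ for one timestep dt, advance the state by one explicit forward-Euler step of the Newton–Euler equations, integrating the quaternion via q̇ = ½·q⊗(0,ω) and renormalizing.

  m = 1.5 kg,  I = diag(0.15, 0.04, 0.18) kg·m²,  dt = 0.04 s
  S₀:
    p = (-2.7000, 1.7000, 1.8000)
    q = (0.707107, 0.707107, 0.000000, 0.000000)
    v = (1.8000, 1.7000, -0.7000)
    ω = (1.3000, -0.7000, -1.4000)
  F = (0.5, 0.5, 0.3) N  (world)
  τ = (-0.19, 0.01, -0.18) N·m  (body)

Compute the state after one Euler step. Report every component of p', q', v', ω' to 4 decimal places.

precession coupling ω×(Iω) = (0.1372, 0.0546, 0.1001)
angular accel α = (-2.1813, -1.1150, -1.5561)
ω + α·dt = (1.2127, -0.7446, -1.4622)
q⊗(0,ω) = (-0.9192391, 0.9192391, 0.4949749, -1.4849247)
q + ½dt·q⊗(0,ω), renormalized = (0.6882, 0.7249, 0.0099, -0.0297)
a = (0.3333, 0.3333, 0.2000)
new position p' = (-2.6280, 1.7680, 1.7720)
v' = v + a·dt = (1.8133, 1.7133, -0.6920)

p' = (-2.6280, 1.7680, 1.7720)
q' = (0.6882, 0.7249, 0.0099, -0.0297)
v' = (1.8133, 1.7133, -0.6920)
ω' = (1.2127, -0.7446, -1.4622)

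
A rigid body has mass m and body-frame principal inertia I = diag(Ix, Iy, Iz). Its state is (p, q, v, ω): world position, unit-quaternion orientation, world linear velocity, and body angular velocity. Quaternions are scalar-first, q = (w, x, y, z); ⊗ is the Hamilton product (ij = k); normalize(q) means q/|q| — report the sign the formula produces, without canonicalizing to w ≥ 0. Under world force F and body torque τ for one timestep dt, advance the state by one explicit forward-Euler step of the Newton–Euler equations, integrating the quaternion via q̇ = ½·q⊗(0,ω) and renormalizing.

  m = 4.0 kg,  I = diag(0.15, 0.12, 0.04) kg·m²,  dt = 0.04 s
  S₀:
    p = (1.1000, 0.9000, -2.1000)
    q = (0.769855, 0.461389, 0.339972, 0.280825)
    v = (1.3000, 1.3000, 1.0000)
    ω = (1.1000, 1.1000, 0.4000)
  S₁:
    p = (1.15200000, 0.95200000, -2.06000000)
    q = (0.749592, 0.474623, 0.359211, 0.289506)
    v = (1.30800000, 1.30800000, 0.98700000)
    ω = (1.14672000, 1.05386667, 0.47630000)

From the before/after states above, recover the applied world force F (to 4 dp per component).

Δv = v₁−v₀ = (0.00800000, 0.00800000, -0.01300000)
m·(v₁−v₀)/dt = (0.8000, 0.8000, -1.3000)

F = (0.8000, 0.8000, -1.3000)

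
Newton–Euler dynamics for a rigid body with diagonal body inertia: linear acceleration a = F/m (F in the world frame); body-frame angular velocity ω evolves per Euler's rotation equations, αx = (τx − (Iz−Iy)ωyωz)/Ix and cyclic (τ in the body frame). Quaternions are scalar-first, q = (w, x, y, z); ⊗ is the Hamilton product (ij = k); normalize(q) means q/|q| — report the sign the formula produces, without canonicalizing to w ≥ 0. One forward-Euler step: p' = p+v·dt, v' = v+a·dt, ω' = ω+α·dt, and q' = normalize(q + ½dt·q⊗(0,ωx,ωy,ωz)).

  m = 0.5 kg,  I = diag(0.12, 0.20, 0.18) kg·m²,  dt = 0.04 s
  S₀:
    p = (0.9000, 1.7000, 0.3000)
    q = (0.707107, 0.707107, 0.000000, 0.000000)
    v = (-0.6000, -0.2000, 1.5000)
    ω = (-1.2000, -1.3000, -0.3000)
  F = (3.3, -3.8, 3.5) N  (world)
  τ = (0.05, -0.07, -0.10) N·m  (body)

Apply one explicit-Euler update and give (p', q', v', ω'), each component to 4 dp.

p + v·dt = (0.8760, 1.6920, 0.3600)
new velocity v' = (-0.3360, -0.5040, 1.7800)
α = I⁻¹(τ − ω×Iω) = (0.4817, -0.2420, -1.2489)
new body rate ω' = (-1.1807, -1.3097, -0.3500)
q⊗(0,ω) = (0.8485284, -0.8485284, -0.7071070, -1.1313712)
updated quaternion q' = (0.7236, 0.6897, -0.0141, -0.0226)

p' = (0.8760, 1.6920, 0.3600)
q' = (0.7236, 0.6897, -0.0141, -0.0226)
v' = (-0.3360, -0.5040, 1.7800)
ω' = (-1.1807, -1.3097, -0.3500)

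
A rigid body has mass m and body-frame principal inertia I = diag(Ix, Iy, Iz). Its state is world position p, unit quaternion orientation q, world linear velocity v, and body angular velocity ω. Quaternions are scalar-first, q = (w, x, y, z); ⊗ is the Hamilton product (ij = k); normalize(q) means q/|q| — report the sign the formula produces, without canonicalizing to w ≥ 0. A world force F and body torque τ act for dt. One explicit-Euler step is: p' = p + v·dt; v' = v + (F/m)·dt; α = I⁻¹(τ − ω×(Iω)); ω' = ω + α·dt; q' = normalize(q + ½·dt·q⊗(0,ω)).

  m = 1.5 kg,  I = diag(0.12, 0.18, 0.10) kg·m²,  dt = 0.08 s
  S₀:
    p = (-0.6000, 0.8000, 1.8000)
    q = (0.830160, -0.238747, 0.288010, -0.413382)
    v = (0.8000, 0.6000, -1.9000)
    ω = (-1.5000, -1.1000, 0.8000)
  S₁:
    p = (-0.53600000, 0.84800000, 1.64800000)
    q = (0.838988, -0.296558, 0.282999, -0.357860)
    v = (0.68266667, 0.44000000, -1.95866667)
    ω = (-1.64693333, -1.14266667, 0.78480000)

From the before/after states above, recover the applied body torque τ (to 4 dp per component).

τ = (-0.1500, -0.1200, 0.0800)

rate change Δω = (-0.14693333, -0.04266667, -0.01520000)
precession coupling = (0.0704, -0.0240, 0.0990)
I·α + gyro = (-0.1500, -0.1200, 0.0800)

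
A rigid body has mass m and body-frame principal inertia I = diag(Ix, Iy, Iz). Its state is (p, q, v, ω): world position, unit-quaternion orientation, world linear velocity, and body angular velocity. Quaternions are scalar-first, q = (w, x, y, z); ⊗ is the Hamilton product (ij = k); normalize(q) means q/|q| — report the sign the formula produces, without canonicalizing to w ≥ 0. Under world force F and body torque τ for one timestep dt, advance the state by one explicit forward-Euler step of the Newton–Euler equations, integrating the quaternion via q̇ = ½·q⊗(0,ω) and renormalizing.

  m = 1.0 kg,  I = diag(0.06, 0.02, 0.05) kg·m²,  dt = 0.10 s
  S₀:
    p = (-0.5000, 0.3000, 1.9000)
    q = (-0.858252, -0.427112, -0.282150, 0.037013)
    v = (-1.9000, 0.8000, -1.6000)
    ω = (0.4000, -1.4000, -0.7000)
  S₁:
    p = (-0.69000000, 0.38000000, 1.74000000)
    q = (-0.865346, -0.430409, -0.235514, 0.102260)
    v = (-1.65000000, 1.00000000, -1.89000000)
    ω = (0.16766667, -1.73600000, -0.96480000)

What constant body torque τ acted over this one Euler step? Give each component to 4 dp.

τ = (-0.1100, -0.0700, -0.1100)

ω₁ − ω₀ = (-0.23233333, -0.33600000, -0.26480000)
applied torque τ = (-0.1100, -0.0700, -0.1100)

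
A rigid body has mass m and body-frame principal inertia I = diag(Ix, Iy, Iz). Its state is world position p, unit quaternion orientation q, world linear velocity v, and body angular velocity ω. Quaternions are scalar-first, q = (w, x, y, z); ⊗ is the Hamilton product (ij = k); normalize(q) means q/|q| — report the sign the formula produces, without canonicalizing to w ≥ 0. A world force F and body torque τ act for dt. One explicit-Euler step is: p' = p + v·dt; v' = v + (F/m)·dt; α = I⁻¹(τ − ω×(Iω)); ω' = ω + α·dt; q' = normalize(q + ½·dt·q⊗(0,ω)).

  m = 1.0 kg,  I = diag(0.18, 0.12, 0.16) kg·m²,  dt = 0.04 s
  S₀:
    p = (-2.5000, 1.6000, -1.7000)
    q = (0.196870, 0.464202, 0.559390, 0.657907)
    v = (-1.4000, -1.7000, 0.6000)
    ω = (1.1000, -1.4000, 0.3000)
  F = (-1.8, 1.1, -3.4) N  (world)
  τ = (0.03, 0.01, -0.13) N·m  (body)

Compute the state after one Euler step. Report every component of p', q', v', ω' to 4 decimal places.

gyro term ω×Iω = (-0.0168, 0.0066, 0.0924)
α = I⁻¹(τ − ω×Iω) = (0.2600, 0.0283, -1.3900)
new body rate ω' = (1.1104, -1.3989, 0.2444)
q⊗(0,ω) = (0.0751517, 1.3054438, 0.3088191, -1.2061508)
updated quaternion q' = (0.1982, 0.4900, 0.5652, 0.6334)
new position p' = (-2.5560, 1.5320, -1.6760)
new velocity v' = (-1.4720, -1.6560, 0.4640)

p' = (-2.5560, 1.5320, -1.6760)
q' = (0.1982, 0.4900, 0.5652, 0.6334)
v' = (-1.4720, -1.6560, 0.4640)
ω' = (1.1104, -1.3989, 0.2444)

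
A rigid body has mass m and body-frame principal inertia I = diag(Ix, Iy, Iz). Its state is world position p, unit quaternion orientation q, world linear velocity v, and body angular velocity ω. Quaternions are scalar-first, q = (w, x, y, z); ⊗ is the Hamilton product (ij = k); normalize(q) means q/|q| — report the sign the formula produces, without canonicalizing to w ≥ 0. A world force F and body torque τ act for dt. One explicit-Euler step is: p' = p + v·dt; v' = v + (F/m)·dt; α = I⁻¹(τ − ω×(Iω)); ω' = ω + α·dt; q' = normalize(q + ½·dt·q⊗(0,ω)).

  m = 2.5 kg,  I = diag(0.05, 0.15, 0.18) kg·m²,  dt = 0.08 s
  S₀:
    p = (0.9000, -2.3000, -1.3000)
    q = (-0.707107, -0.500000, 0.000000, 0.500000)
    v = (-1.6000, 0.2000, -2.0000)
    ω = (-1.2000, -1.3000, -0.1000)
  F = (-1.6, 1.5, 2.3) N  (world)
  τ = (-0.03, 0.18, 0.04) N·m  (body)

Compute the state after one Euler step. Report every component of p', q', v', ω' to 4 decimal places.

angular accel α = (-0.6780, 1.3040, -0.6444)
ω + α·dt = (-1.2542, -1.1957, -0.1516)
q⊗(0,ω) = (-0.5500000, 1.4985284, 0.2692391, 0.7207107)
updated quaternion q' = (-0.7273, -0.4390, 0.0107, 0.5275)
a = F/m = (-0.6400, 0.6000, 0.9200)
p + v·dt = (0.7720, -2.2840, -1.4600)
v + (F/m)dt = (-1.6512, 0.2480, -1.9264)

p' = (0.7720, -2.2840, -1.4600)
q' = (-0.7273, -0.4390, 0.0107, 0.5275)
v' = (-1.6512, 0.2480, -1.9264)
ω' = (-1.2542, -1.1957, -0.1516)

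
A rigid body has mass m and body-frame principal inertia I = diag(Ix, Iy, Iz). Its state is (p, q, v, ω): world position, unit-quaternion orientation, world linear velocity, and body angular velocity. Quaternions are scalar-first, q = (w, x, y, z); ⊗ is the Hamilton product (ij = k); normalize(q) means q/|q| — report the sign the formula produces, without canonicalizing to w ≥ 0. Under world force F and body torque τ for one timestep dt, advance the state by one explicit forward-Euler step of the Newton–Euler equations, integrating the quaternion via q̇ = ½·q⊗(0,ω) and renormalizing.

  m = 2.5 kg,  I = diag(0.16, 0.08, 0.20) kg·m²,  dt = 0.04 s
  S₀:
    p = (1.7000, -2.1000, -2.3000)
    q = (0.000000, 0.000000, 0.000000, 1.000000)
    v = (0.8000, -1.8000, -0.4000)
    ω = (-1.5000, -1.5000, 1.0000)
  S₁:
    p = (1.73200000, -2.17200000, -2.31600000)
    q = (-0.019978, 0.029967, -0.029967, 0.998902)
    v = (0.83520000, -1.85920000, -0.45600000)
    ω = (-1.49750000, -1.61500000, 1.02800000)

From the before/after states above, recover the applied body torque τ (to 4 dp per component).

τ = (-0.1700, -0.1700, -0.0400)

rate change Δω = (0.00250000, -0.11500000, 0.02800000)
precession coupling = (-0.1800, 0.0600, -0.1800)
applied torque τ = (-0.1700, -0.1700, -0.0400)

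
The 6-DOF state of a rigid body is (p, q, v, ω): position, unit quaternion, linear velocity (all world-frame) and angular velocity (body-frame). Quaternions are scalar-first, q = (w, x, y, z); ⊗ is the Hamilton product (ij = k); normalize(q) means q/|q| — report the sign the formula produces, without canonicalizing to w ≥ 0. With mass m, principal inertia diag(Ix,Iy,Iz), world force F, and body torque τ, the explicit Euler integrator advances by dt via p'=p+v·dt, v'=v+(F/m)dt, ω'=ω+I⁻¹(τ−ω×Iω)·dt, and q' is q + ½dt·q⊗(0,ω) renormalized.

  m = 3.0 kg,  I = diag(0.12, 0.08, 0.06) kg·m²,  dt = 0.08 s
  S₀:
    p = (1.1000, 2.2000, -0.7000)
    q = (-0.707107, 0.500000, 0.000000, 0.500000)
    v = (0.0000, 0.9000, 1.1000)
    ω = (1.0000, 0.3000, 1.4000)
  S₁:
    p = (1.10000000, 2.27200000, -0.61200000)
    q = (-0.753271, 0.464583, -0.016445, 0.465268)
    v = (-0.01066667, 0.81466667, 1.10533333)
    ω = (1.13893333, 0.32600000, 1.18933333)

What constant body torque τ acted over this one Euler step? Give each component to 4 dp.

ω₁ − ω₀ = (0.13893333, 0.02600000, -0.21066667)
τ = I·(Δω/dt) + ω₀×(Iω₀) = (0.2000, 0.1100, -0.1700)

τ = (0.2000, 0.1100, -0.1700)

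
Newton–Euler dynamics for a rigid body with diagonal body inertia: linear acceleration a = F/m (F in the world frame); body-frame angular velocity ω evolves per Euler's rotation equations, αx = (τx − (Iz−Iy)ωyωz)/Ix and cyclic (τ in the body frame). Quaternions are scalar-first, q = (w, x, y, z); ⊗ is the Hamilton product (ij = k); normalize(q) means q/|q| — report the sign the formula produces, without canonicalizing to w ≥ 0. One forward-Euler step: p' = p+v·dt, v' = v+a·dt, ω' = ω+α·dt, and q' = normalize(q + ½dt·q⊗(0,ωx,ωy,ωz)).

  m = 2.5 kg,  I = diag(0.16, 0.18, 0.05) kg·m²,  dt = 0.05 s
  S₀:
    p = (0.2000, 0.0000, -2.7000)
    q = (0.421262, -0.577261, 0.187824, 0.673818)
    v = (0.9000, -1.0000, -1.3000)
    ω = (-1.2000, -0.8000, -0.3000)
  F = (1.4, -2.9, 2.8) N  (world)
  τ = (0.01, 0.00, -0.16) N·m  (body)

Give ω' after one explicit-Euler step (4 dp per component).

α = I⁻¹(τ − ω×Iω) = (0.2575, -0.2200, -3.5840)
ω + α·dt = (-1.1871, -0.8110, -0.4792)

ω' = (-1.1871, -0.8110, -0.4792)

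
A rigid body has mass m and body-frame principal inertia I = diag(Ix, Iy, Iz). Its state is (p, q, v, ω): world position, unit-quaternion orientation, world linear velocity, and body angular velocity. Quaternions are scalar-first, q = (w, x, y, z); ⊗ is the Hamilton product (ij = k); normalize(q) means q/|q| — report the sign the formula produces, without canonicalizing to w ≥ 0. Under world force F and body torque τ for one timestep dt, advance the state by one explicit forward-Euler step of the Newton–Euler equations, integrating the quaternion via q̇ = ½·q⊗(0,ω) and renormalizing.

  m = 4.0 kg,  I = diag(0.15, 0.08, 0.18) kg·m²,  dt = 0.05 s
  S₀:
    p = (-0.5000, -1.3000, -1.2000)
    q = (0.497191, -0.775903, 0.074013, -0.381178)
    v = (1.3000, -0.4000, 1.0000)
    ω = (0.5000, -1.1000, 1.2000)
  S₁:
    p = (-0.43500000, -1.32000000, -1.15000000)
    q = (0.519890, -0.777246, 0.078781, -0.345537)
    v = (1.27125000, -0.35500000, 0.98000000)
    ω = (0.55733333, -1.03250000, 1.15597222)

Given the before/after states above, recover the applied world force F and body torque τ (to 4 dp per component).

F = (-2.3000, 3.6000, -1.6000)
τ = (0.0400, 0.0900, -0.1200)

v₁ − v₀ = (-0.02875000, 0.04500000, -0.02000000)
m·(v₁−v₀)/dt = (-2.3000, 3.6000, -1.6000)
ω₁ − ω₀ = (0.05733333, 0.06750000, -0.04402778)
applied torque τ = (0.0400, 0.0900, -0.1200)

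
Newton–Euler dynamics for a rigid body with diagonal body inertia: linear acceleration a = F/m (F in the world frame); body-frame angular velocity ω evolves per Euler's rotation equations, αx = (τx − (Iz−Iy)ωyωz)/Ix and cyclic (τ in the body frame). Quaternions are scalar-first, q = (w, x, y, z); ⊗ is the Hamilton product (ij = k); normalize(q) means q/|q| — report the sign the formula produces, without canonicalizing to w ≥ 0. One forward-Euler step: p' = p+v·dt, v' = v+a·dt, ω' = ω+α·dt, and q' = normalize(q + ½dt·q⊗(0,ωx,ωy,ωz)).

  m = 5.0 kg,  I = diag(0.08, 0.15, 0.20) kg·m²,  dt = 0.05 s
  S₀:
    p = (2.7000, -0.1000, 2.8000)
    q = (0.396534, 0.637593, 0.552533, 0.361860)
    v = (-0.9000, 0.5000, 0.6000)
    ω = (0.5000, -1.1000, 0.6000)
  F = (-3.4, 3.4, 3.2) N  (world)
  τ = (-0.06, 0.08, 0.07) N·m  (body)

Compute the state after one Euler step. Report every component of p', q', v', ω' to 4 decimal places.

p' = (2.6550, -0.0750, 2.8300)
q' = (0.3981, 0.6604, 0.5363, 0.3432)
v' = (-0.9340, 0.5340, 0.6320)
ω' = (0.4831, -1.0613, 0.6271)

α = I⁻¹(τ − ω×Iω) = (-0.3375, 0.7733, 0.5425)
ω + α·dt = (0.4831, -1.0613, 0.6271)
2q̇ = q⊗(0,ω) = (0.0718738, 0.9278328, -0.6378132, -0.7396984)
q' = normalize(q + ½dt·q⊗(0,ω)) = (0.3981, 0.6604, 0.5363, 0.3432)
new position p' = (2.6550, -0.0750, 2.8300)
new velocity v' = (-0.9340, 0.5340, 0.6320)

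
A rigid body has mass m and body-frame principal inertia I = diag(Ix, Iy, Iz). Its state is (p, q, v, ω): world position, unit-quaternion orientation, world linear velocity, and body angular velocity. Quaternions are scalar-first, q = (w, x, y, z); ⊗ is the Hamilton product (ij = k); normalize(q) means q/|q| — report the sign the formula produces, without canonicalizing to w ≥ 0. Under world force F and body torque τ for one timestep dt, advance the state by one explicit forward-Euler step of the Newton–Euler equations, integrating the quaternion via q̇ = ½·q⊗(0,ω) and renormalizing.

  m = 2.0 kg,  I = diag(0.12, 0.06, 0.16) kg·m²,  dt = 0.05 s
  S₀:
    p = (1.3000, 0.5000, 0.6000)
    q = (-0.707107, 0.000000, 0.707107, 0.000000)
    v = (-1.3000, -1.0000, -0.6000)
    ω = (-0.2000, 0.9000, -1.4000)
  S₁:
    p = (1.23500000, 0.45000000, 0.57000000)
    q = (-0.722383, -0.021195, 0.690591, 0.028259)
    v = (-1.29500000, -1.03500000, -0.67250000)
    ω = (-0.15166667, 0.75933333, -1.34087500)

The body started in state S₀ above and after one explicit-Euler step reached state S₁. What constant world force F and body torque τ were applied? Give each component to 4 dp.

F = (0.2000, -1.4000, -2.9000)
τ = (-0.0100, -0.1800, 0.2000)

v₁ − v₀ = (0.00500000, -0.03500000, -0.07250000)
applied force F = (0.2000, -1.4000, -2.9000)
rate change Δω = (0.04833333, -0.14066667, 0.05912500)
precession coupling = (-0.1260, -0.0112, 0.0108)
applied torque τ = (-0.0100, -0.1800, 0.2000)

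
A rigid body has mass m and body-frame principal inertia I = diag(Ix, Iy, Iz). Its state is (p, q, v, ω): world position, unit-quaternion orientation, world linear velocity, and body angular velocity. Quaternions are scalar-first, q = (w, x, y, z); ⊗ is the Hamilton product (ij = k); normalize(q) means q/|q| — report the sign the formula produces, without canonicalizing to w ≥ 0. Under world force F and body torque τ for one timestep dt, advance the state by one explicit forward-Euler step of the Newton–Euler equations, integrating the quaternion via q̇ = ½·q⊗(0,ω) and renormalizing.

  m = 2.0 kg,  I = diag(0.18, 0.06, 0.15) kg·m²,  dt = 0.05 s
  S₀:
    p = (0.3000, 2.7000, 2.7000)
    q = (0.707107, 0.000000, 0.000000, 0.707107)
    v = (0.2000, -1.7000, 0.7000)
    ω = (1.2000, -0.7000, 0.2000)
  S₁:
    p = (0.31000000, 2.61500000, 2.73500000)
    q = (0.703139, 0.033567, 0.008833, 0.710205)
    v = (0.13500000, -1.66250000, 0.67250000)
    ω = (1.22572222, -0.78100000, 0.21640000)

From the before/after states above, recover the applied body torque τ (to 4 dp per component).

τ = (0.0800, -0.0900, 0.1500)

Δω = ω₁−ω₀ = (0.02572222, -0.08100000, 0.01640000)
precession coupling = (-0.0126, 0.0072, 0.1008)
applied torque τ = (0.0800, -0.0900, 0.1500)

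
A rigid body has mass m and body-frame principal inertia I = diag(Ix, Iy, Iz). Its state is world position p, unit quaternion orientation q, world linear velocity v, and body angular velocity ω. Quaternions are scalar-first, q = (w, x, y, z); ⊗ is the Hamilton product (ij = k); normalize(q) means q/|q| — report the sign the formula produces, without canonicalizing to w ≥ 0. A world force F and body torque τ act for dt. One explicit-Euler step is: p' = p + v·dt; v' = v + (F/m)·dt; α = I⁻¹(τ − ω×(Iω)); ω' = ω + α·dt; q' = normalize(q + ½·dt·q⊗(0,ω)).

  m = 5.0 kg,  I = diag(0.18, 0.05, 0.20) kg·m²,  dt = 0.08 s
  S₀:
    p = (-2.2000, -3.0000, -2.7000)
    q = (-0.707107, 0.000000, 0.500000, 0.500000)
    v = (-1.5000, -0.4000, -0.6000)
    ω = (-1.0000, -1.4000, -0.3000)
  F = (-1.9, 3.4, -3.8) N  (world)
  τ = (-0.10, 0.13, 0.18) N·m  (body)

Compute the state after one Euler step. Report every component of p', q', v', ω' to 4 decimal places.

p' = (-2.3200, -3.0320, -2.7480)
q' = (-0.6715, 0.0502, 0.5183, 0.5272)
v' = (-1.5304, -0.3456, -0.6608)
ω' = (-1.0724, -1.1824, -0.1552)

new position p' = (-2.3200, -3.0320, -2.7480)
v' = v + a·dt = (-1.5304, -0.3456, -0.6608)
gyro term ω×Iω = (0.0630, -0.0060, -0.1820)
α = I⁻¹(τ − ω×Iω) = (-0.9056, 2.7200, 1.8100)
ω + α·dt = (-1.0724, -1.1824, -0.1552)
2q̇ = q⊗(0,ω) = (0.8500000, 1.2571070, 0.4899498, 0.7121321)
q + ½dt·q⊗(0,ω), renormalized = (-0.6715, 0.0502, 0.5183, 0.5272)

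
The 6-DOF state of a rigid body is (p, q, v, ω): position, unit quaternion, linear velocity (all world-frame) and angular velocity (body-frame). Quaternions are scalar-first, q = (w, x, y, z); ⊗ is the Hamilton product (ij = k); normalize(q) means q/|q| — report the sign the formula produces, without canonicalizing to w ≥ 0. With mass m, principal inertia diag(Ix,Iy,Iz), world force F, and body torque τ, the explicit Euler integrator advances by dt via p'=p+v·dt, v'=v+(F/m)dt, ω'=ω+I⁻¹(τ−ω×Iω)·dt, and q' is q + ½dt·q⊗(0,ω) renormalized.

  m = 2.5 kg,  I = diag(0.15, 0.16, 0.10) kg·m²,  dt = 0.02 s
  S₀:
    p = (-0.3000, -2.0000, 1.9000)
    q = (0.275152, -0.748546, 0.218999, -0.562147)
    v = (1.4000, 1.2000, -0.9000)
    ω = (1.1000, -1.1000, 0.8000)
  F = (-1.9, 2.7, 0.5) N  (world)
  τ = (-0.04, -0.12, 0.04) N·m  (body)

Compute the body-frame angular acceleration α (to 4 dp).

α = (-0.6187, -1.0250, 0.5210)

gyro term ω×Iω = (0.0528, 0.0440, -0.0121)
α = I⁻¹(τ − ω×Iω) = (-0.6187, -1.0250, 0.5210)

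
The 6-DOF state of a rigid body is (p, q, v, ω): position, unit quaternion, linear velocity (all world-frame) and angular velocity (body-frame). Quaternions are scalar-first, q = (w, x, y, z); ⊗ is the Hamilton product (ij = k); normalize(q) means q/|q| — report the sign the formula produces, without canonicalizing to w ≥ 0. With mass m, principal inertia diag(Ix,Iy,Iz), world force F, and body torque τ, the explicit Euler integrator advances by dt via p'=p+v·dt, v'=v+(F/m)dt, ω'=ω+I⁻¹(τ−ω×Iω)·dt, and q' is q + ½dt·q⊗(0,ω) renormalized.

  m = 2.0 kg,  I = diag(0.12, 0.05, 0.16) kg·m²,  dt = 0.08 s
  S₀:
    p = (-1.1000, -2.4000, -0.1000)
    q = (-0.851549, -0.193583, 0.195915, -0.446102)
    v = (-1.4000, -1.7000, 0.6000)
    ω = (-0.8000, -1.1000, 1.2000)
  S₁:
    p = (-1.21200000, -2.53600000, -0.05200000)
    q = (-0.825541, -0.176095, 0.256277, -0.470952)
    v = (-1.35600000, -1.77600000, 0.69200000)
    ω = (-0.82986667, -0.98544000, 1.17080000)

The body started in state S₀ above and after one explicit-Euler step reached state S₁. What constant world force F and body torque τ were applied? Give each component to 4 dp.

velocity change Δv = (0.04400000, -0.07600000, 0.09200000)
F = m·Δv/dt = (1.1000, -1.9000, 2.3000)
Δω = ω₁−ω₀ = (-0.02986667, 0.11456000, -0.02920000)
precession coupling = (-0.1452, 0.0384, -0.0616)
τ = I·(Δω/dt) + ω₀×(Iω₀) = (-0.1900, 0.1100, -0.1200)

F = (1.1000, -1.9000, 2.3000)
τ = (-0.1900, 0.1100, -0.1200)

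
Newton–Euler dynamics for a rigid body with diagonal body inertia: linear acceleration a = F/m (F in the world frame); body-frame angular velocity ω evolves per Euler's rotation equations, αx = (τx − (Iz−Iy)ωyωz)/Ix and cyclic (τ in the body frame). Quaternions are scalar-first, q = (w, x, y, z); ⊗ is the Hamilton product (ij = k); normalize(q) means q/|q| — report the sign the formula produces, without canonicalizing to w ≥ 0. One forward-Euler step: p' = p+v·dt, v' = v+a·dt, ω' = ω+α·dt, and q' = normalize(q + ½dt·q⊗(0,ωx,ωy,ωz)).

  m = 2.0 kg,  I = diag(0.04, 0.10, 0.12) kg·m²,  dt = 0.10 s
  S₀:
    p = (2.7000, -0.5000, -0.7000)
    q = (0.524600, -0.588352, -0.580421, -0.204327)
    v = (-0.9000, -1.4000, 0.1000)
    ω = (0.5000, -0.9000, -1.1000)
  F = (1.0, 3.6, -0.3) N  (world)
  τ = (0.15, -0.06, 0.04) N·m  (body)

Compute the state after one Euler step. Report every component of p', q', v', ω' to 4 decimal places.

p' = (2.6100, -0.6400, -0.6900)
q' = (0.5005, -0.5509, -0.6397, -0.1917)
v' = (-0.8500, -1.2200, 0.0850)
ω' = (0.8255, -1.0040, -1.0442)

α = I⁻¹(τ − ω×Iω) = (3.2550, -1.0400, 0.5583)
new body rate ω' = (0.8255, -1.0040, -1.0442)
2q̇ = q⊗(0,ω) = (-0.4529626, 0.7168688, -1.2214907, 0.2426673)
q + ½dt·q⊗(0,ω), renormalized = (0.5005, -0.5509, -0.6397, -0.1917)
a = F/m = (0.5000, 1.8000, -0.1500)
p + v·dt = (2.6100, -0.6400, -0.6900)
v' = v + a·dt = (-0.8500, -1.2200, 0.0850)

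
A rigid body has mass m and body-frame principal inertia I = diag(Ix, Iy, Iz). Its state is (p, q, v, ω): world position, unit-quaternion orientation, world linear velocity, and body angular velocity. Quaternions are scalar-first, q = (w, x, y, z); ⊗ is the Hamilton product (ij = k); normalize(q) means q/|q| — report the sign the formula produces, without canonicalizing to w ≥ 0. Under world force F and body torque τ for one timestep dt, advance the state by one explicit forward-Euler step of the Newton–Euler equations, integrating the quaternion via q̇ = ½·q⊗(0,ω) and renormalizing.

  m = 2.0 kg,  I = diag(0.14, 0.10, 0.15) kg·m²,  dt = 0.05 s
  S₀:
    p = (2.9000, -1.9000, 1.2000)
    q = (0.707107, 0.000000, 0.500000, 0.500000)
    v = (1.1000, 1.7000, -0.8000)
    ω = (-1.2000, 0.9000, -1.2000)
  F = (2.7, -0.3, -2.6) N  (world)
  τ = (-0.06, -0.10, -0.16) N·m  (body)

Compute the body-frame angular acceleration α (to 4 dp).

ω×(Iω) gyroscopic = (-0.0540, -0.0144, 0.0432)
(τ − ω×Iω)/I = (-0.0429, -0.8560, -1.3547)

α = (-0.0429, -0.8560, -1.3547)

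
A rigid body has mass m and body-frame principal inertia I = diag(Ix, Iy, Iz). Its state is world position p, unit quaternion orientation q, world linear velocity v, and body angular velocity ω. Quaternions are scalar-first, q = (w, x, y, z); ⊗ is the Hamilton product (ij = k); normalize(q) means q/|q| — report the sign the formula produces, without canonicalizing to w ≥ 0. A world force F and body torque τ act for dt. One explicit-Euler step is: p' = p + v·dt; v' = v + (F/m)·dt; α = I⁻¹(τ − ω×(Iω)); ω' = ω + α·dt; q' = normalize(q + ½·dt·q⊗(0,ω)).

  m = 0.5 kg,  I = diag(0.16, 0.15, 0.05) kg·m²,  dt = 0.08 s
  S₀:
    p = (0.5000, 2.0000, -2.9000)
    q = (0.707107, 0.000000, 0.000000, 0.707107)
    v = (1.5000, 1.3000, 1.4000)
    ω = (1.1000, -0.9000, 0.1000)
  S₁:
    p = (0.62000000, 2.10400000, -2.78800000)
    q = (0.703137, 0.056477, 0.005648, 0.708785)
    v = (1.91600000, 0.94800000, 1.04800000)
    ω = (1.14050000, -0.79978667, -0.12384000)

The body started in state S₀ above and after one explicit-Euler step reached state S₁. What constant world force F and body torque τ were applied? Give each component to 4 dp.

F = (2.6000, -2.2000, -2.2000)
τ = (0.0900, 0.2000, -0.1300)

ω₁ − ω₀ = (0.04050000, 0.10021333, -0.22384000)
I·α + gyro = (0.0900, 0.2000, -0.1300)
v₁ − v₀ = (0.41600000, -0.35200000, -0.35200000)
F = m·Δv/dt = (2.6000, -2.2000, -2.2000)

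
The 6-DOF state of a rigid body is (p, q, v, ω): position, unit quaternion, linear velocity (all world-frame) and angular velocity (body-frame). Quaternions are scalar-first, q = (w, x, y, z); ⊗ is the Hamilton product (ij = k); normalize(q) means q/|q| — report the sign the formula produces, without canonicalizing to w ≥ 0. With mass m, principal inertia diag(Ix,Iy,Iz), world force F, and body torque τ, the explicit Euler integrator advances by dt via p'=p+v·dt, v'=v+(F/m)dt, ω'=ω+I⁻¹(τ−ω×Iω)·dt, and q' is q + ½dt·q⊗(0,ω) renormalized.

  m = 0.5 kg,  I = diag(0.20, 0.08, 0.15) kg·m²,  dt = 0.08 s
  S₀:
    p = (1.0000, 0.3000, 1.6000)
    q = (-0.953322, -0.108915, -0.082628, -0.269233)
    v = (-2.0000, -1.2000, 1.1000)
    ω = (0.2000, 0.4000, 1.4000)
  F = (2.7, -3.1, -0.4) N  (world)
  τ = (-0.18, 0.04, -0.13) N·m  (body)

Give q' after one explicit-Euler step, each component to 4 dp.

q' = (-0.9344, -0.1167, -0.0938, -0.3231)

Hamilton product q⊗(0,ω) = (0.4317604, -0.1986504, -0.2826944, -1.3616912)
updated quaternion q' = (-0.9344, -0.1167, -0.0938, -0.3231)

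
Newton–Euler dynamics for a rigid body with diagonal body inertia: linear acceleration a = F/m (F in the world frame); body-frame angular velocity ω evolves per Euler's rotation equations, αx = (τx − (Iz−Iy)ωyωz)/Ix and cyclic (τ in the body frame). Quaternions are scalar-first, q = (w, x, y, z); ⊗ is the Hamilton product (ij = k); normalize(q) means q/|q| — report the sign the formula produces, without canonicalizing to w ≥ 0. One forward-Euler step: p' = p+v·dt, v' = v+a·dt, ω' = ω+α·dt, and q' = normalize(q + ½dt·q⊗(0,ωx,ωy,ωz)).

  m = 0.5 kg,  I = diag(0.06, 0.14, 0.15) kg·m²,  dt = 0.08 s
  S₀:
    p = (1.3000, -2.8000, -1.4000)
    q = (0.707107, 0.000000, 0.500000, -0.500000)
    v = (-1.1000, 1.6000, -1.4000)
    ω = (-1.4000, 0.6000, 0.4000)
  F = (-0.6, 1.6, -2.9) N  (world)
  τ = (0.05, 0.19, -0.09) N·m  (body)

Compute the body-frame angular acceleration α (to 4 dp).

α = (0.7933, 0.9971, -0.1520)

precession coupling ω×(Iω) = (0.0024, 0.0504, -0.0672)
(τ − ω×Iω)/I = (0.7933, 0.9971, -0.1520)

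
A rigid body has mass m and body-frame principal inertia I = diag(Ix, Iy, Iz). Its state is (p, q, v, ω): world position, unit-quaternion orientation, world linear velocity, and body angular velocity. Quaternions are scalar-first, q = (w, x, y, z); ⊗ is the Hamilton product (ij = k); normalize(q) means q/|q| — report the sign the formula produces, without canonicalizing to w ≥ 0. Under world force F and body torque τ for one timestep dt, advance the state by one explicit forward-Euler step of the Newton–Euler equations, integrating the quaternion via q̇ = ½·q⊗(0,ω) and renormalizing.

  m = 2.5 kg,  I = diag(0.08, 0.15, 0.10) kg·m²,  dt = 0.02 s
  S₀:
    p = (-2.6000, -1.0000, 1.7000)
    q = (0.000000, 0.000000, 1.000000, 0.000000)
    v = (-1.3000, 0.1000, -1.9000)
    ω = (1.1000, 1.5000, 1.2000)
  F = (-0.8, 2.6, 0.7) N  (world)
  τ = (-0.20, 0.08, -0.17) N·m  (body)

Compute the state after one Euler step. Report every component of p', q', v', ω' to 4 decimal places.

a = (-0.3200, 1.0400, 0.2800)
p + v·dt = (-2.6260, -0.9980, 1.6620)
new velocity v' = (-1.3064, 0.1208, -1.8944)
(τ − ω×Iω)/I = (-1.3750, 0.7093, -2.8550)
ω + α·dt = (1.0725, 1.5142, 1.1429)
Hamilton product q⊗(0,ω) = (-1.5000000, 1.2000000, 0.0000000, -1.1000000)
updated quaternion q' = (-0.0150, 0.0120, 0.9998, -0.0110)

p' = (-2.6260, -0.9980, 1.6620)
q' = (-0.0150, 0.0120, 0.9998, -0.0110)
v' = (-1.3064, 0.1208, -1.8944)
ω' = (1.0725, 1.5142, 1.1429)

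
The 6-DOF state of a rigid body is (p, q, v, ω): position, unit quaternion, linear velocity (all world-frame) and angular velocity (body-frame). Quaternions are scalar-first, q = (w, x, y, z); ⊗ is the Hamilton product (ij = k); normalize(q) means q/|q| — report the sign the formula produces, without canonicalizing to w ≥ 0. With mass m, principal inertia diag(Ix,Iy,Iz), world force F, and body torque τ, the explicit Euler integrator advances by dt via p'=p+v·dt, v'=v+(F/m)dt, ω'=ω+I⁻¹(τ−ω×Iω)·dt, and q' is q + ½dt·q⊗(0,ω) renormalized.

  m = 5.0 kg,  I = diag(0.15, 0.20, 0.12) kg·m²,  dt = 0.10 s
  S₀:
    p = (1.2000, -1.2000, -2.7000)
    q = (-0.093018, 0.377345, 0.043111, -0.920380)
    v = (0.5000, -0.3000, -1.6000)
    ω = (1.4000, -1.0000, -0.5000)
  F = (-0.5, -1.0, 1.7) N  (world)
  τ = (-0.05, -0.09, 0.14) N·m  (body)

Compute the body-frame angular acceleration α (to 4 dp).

gyro term ω×Iω = (-0.0400, -0.0210, -0.0700)
α = I⁻¹(τ − ω×Iω) = (-0.0667, -0.3450, 1.7500)

α = (-0.0667, -0.3450, 1.7500)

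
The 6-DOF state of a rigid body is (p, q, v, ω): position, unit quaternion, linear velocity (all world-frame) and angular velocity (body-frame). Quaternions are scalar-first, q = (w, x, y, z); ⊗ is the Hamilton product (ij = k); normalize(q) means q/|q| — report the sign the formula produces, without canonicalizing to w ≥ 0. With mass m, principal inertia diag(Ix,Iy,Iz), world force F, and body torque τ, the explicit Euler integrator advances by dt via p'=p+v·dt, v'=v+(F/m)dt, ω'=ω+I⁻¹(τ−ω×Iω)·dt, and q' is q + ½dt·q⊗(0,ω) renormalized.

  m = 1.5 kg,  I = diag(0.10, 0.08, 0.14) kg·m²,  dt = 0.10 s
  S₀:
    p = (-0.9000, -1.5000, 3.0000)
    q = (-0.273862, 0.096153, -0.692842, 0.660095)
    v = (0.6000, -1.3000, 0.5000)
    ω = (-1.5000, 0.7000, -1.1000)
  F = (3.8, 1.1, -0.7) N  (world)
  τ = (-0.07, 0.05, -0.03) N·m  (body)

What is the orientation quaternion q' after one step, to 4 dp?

q' = (-0.2051, 0.1311, -0.7430, 0.6235)

Hamilton product q⊗(0,ω) = (1.3553234, 0.7108527, -1.0760776, -0.6707077)
q' = normalize(q + ½dt·q⊗(0,ω)) = (-0.2051, 0.1311, -0.7430, 0.6235)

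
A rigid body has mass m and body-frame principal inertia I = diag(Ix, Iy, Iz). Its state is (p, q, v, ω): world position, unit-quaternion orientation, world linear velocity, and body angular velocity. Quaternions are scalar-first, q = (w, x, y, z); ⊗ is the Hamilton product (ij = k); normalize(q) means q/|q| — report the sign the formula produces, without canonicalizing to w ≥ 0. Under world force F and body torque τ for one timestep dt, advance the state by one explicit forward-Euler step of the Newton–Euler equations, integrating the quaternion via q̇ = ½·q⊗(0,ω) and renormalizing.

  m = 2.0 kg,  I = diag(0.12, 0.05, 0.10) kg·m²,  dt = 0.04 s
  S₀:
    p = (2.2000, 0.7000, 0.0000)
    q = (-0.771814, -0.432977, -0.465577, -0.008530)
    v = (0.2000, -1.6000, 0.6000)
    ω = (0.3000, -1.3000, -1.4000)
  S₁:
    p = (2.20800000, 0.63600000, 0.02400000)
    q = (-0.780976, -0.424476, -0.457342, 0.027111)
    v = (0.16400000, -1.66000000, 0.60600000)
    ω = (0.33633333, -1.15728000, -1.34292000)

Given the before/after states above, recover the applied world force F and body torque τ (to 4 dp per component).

Δω = ω₁−ω₀ = (0.03633333, 0.14272000, 0.05708000)
applied torque τ = (0.2000, 0.1700, 0.1700)
velocity change Δv = (-0.03600000, -0.06000000, 0.00600000)
applied force F = (-1.8000, -3.0000, 0.3000)

F = (-1.8000, -3.0000, 0.3000)
τ = (0.2000, 0.1700, 0.1700)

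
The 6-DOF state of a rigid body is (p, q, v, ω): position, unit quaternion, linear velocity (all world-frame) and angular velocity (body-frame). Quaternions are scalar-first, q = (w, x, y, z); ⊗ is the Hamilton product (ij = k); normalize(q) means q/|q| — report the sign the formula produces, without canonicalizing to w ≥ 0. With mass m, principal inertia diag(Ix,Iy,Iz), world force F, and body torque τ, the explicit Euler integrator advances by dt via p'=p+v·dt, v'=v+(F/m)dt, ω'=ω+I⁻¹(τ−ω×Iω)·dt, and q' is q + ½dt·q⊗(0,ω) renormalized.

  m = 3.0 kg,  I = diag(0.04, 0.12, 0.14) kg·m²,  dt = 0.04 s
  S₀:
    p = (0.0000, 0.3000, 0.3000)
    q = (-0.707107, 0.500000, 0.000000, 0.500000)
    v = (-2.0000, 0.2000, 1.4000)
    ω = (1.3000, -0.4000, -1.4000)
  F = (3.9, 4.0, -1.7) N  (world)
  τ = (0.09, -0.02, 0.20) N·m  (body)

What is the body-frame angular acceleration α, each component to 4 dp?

α = (1.9700, -1.6833, 1.7257)

ω×(Iω) gyroscopic = (0.0112, 0.1820, -0.0416)
α = I⁻¹(τ − ω×Iω) = (1.9700, -1.6833, 1.7257)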